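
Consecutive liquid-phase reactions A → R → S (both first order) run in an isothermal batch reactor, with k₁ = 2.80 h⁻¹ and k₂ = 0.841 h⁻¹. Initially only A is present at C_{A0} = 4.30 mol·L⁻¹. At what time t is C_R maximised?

0.614 h

The intermediate peaks when r₁ = r₂, i.e. k₁e^(−k₁t) = k₂e^(−k₂t), giving t_opt = ln(k₂/k₁)/(k₂−k₁).
= ln(0.841/2.80)/(0.841−2.80) = ln(0.3004)/-1.959 = -1.203/-1.959 = 0.614 h.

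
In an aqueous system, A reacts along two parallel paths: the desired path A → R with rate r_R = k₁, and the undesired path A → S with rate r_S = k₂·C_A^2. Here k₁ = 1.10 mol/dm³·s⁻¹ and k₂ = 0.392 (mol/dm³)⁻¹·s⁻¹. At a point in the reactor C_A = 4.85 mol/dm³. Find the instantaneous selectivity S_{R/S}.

S_{R/S} = r_R/r_S = (k₁)/(k₂·C_A^2) = (k₁/k₂)·C_A^-2.
= (1.10) / (0.392×4.850^2) = 1.100/9.221 = 0.119.
The undesired path is higher order in A, so low C_A (CSTR or dilute feed) favours R.

0.119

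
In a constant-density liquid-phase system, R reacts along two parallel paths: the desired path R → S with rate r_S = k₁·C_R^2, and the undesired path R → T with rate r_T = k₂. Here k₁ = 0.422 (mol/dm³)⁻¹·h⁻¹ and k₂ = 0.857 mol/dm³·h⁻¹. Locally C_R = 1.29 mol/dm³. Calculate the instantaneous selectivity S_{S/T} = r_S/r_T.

S_{S/T} = r_S/r_T = (k₁·C_R^2)/(k₂) = (k₁/k₂)·C_R^2.
= (0.422×1.290^2) / (0.857) = 0.7023/0.8570 = 0.819.
Since the desired path is higher order in R, keeping C_R high (PFR or concentrated feed) favours S.

0.819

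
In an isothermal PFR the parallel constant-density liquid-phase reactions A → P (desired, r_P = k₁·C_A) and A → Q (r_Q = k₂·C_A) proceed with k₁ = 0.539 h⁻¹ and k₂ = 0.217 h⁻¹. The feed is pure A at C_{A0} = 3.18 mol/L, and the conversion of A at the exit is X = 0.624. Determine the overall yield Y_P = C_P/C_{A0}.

0.445

C_A = C_{A0}(1−X) = 1.196 mol/L.
Both paths are first order in A, so the instantaneous fraction to P is constant: dC_P/d(−C_A) = k₁/(k₁+k₂) = 0.7130.
C_P = 0.7130·(C_{A0}−C_A) = 0.7130×1.984 = 1.41 mol/L.
Y_P = C_P/C_{A0} = 1.415/3.18 = 0.445.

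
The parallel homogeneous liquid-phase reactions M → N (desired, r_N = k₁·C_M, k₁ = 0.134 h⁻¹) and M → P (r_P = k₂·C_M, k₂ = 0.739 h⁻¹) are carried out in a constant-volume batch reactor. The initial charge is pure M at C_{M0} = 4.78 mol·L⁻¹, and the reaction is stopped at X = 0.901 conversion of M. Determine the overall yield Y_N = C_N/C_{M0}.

C_M = C_{M0}(1−X) = 0.4732 mol·L⁻¹.
Both paths are first order in M, so the instantaneous fraction to N is constant: dC_N/d(−C_M) = k₁/(k₁+k₂) = 0.1535.
C_N = 0.1535·(C_{M0}−C_M) = 0.1535×4.307 = 0.661 mol·L⁻¹.
Y_N = C_N/C_{M0} = 0.6611/4.78 = 0.138.

0.138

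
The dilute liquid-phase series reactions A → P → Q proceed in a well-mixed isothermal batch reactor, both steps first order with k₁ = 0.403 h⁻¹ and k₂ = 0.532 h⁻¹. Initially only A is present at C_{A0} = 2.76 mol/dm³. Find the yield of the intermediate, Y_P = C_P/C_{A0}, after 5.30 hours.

0.183

Solving the coupled first-order balances gives C_P(t) = [k₁/(k₂−k₁)]·C_{A0}·(e^(−k₁t) − e^(−k₂t)).
e^(−k₁t) = e^(−0.403×5.30) = e^(−2.136) = 0.1181; e^(−k₂t) = e^(−2.820) = 0.05963.
C_P = 0.403×2.76/(0.532−0.403) × (0.1181−0.05963) = 8.622×0.05851 = 0.5045 mol/dm³.
Y_P = C_P/C_{A0} = 0.5045/2.76 = 0.183.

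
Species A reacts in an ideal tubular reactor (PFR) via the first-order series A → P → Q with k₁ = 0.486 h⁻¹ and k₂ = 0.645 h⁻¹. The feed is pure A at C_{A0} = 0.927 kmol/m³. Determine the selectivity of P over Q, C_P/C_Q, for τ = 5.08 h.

Solving the coupled first-order balances gives C_P(τ) = [k₁/(k₂−k₁)]·C_{A0}·(e^(−k₁τ) − e^(−k₂τ)).
e^(−k₁τ) = e^(−0.486×5.08) = e^(−2.469) = 0.08468; e^(−k₂τ) = e^(−3.277) = 0.03776.
C_P = 0.486×0.927/(0.645−0.486) × (0.08468−0.03776) = 2.833×0.04692 = 0.1330 kmol/m³.
C_A = C_{A0}e^(−k₁τ) = 0.07850 kmol/m³, so C_Q = C_{A0}−C_A−C_P = 0.7155 kmol/m³; C_P/C_Q = 0.186.

0.186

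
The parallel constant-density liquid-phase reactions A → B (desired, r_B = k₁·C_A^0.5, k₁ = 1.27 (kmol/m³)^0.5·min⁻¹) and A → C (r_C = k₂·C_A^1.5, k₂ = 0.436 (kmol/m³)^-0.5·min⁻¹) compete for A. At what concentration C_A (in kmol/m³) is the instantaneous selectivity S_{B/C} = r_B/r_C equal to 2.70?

S_{B/C} = (k₁/k₂)·C_A⁻¹ ⇒ C_A = (S·k₂/k₁)^(-1).
= (2.70×0.436/1.27)^(-1) = (0.9269)^(-1) = 1.08 kmol/m³.

1.08 kmol/m³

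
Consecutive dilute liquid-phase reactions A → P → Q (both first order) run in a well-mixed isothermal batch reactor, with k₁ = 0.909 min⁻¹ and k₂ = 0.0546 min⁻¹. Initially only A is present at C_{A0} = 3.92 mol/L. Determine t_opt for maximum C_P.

3.29 min

The intermediate peaks when r₁ = r₂, i.e. k₁e^(−k₁t) = k₂e^(−k₂t), giving t_opt = ln(k₂/k₁)/(k₂−k₁).
= ln(0.0546/0.909)/(0.0546−0.909) = ln(0.06007)/-0.8544 = -2.812/-0.8544 = 3.29 min.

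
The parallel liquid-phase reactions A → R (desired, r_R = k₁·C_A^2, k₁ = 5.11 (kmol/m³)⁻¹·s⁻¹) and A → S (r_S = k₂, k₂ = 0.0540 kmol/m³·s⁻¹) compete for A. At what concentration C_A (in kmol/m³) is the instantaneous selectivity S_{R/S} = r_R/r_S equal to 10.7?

0.336 kmol/m³

S_{R/S} = (k₁/k₂)·C_A^2 ⇒ C_A = (S·k₂/k₁)^(0.5).
= (10.7×0.0540/5.11)^(0.5) = (0.1131)^(0.5) = 0.336 kmol/m³.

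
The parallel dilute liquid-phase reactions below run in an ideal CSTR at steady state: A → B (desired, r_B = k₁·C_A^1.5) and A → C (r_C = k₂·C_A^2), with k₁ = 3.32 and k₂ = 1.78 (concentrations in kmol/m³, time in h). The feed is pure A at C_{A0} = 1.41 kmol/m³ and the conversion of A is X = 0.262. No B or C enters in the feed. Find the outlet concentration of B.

Exit C_A = C_{A0}(1−X) = 1.41×0.738 = 1.041 kmol/m³.
Rates in a CSTR are evaluated at the outlet concentration: r_B = 3.32×1.041^1.5 = 3.524, r_C = 1.78×1.041^2 = 1.927.
Fraction of consumed A going to B: r_B/(r_B+r_C) = 0.6464.
C_B = 0.6464·C_{A0}·X = 0.6464×1.41×0.262 = 0.239 kmol/m³.

0.239 kmol/m³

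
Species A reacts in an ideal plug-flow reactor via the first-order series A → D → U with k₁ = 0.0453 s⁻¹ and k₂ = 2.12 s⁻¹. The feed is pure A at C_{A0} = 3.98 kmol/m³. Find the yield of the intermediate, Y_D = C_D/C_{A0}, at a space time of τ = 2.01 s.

0.0196

The intermediate concentration in a first-order A→B→C sequence is C_D = k₁C_{A0}(e^(−k₁τ) − e^(−k₂τ))/(k₂−k₁).
e^(−k₁τ) = e^(−0.0453×2.01) = e^(−0.09105) = 0.9130; e^(−k₂τ) = e^(−4.261) = 0.01411.
C_D = 0.0453×3.98/(2.12−0.0453) × (0.9130−0.01411) = 0.08690×0.8989 = 0.07811 kmol/m³.
Y_D = C_D/C_{A0} = 0.07811/3.98 = 0.0196.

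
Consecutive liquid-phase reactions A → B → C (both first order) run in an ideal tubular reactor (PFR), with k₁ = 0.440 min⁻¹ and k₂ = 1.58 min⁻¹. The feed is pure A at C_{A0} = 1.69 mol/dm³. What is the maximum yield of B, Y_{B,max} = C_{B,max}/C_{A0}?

Evaluating C_B at τ_opt = ln(k₂/k₁)/(k₂−k₁) gives C_{B,max}/C_{A0} = (k₁/k₂)^[k₂/(k₂−k₁)].
= (0.440/1.58)^(1.58/(1.58−0.440)) = (0.2785)^(1.386) = 0.1700.

0.170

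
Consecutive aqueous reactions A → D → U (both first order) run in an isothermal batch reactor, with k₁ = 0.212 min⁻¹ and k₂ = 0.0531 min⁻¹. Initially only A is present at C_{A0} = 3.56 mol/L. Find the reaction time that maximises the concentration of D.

8.71 min

The intermediate peaks when r₁ = r₂, i.e. k₁e^(−k₁t) = k₂e^(−k₂t), giving t_opt = ln(k₂/k₁)/(k₂−k₁).
= ln(0.0531/0.212)/(0.0531−0.212) = ln(0.2505)/-0.1589 = -1.384/-0.1589 = 8.71 min.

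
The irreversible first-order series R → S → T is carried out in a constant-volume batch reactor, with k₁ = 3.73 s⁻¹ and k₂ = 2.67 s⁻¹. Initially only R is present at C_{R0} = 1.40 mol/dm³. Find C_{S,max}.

0.603 mol/dm³

At the optimum, C_{S,max}/C_{R0} = (k₁/k₂)^[k₂/(k₂−k₁)].
= (3.73/2.67)^(2.67/(2.67−3.73)) = (1.397)^(-2.519) = 0.4308.
C_{S,max} = 0.4308×1.40 = 0.603 mol/dm³.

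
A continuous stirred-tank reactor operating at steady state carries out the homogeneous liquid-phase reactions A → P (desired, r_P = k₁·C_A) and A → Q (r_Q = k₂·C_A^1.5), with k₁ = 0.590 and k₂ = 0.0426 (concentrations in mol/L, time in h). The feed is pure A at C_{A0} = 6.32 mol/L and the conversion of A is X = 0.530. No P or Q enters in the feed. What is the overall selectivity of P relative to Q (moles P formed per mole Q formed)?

Exit C_A = C_{A0}(1−X) = 6.32×0.470 = 2.970 mol/L.
A CSTR operates uniformly at the exit composition, giving r_P = 1.753 and r_Q = 0.2181 (each k·C_A^n at C_A = 2.970).
Overall selectivity = C_P/C_Q = r_Pτ/(r_Qτ) = r_P/r_Q = 8.04.

8.04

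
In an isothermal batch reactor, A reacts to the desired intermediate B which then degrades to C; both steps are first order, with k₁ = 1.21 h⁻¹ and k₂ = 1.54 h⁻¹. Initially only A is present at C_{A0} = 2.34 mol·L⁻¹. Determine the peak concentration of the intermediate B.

For a first-order series the maximum intermediate yield is C_{B,max}/C_{A0} = (k₁/k₂)^[k₂/(k₂−k₁)].
= (1.21/1.54)^(1.54/(1.54−1.21)) = (0.7857)^(4.667) = 0.3245.
C_{B,max} = 0.3245×2.34 = 0.759 mol·L⁻¹.

0.759 mol·L⁻¹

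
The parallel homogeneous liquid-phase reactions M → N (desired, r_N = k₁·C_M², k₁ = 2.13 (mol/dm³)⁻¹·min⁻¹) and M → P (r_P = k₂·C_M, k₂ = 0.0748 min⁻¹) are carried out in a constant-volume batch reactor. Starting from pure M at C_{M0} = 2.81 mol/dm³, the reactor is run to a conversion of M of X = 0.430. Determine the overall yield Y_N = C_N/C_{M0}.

0.423

C_M = C_{M0}(1−X) = 1.602 mol/dm³.
Along a PFR/batch, dC_P/dC_M = −r_P/(r_N+r_P) = −k₂/(k₂+k₁·C_M).
Integrating from C_{M0} to C_M: C_P = (0.0748/2.13)·ln[(0.0748+2.13·2.81)/(0.0748+2.13·1.60)] = 0.03512·ln(6.060/3.486) = 0.01941 mol/dm³.
Then C_N = (C_{M0}−C_M) − C_P = 1.208 − 0.01941 = 1.189 mol/dm³.
Y_N = C_N/C_{M0} = 1.189/2.81 = 0.423.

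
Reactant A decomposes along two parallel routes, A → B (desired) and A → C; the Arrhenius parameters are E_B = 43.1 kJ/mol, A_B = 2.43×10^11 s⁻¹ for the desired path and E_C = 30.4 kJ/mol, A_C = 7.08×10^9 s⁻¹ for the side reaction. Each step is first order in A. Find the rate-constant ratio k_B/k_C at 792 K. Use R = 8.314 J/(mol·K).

Since both paths have the same order in A, the concentration cancels and S_{B/C} = k_B/k_C = (A_B/A_C)·exp[(E_C−E_B)/(RT)].
(E_C−E_B)/(RT) = (30.4−43.1)×10³/(8.314×792) = -12700/6585 = -1.929.
k_B/k_C = (2.43×10^11/7.08×10^9)·exp(-1.929) = 34.32 × 0.1453 = 4.99.
Since E_B > E_C, raising the temperature improves selectivity toward B.

4.99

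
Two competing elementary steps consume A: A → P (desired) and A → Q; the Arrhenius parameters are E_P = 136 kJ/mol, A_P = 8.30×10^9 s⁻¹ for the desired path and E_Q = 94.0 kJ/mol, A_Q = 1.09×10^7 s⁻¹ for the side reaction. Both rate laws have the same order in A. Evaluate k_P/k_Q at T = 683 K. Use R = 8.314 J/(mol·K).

With equal orders, S_{P/Q} = k_P/k_Q = (A_P/A_Q)·exp[(E_Q−E_P)/(RT)].
(E_Q−E_P)/(RT) = (94.0−136)×10³/(8.314×683) = -42000/5678 = -7.396.
k_P/k_Q = (8.30×10^9/1.09×10^7)·exp(-7.396) = 761.5 × 6.135×10^-4 = 0.467.

0.467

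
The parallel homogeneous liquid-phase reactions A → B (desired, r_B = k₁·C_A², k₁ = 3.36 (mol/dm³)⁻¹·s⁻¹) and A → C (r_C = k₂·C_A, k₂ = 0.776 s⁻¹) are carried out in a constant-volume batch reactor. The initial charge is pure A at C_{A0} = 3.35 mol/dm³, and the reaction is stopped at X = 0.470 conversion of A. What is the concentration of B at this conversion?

C_A = C_{A0}(1−X) = 1.776 mol/dm³.
Along a PFR/batch, dC_C/dC_A = −r_C/(r_B+r_C) = −k₂/(k₂+k₁·C_A).
Integrating from C_{A0} to C_A: C_C = (0.776/3.36)·ln[(0.776+3.36·3.35)/(0.776+3.36·1.78)] = 0.2310·ln(12.03/6.742) = 0.1338 mol/dm³.
Then C_B = (C_{A0}−C_A) − C_C = 1.575 − 0.1338 = 1.441 mol/dm³.

1.44 mol/dm³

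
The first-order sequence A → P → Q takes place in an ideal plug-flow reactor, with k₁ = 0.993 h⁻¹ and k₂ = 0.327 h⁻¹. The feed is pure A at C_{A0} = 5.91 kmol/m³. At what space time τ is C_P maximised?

1.67 h

The intermediate peaks when r₁ = r₂, i.e. k₁e^(−k₁τ) = k₂e^(−k₂τ), giving τ_opt = ln(k₂/k₁)/(k₂−k₁).
= ln(0.327/0.993)/(0.327−0.993) = ln(0.3293)/-0.6660 = -1.111/-0.6660 = 1.67 h.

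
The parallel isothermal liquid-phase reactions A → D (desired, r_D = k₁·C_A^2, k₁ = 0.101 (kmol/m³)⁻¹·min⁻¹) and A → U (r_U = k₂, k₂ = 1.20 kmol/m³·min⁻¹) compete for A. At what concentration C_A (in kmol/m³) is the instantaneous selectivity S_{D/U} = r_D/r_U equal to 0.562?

2.58 kmol/m³

S_{D/U} = (k₁/k₂)·C_A^2 ⇒ C_A = (S·k₂/k₁)^(0.5).
= (0.562×1.20/0.101)^(0.5) = (6.677)^(0.5) = 2.58 kmol/m³.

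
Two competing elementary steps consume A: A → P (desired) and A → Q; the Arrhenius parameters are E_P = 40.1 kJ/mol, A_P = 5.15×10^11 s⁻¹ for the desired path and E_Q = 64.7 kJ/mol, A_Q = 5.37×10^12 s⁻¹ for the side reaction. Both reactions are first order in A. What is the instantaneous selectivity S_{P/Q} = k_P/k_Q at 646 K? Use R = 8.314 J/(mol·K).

k_P/k_Q = (A_P/A_Q)·exp[−(E_P−E_Q)/(RT)] = (A_P/A_Q)·exp[(E_Q−E_P)/(RT)].
(E_Q−E_P)/(RT) = (64.7−40.1)×10³/(8.314×646) = 24600/5371 = 4.580.
k_P/k_Q = (5.15×10^11/5.37×10^12)·exp(4.580) = 0.09590 × 97.54 = 9.35.
Since E_P < E_Q, lowering the temperature improves selectivity toward P.

9.35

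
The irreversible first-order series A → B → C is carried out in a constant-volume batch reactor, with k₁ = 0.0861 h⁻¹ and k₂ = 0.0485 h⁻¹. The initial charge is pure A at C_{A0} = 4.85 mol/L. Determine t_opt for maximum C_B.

The intermediate peaks when r₁ = r₂, i.e. k₁e^(−k₁t) = k₂e^(−k₂t), giving t_opt = ln(k₂/k₁)/(k₂−k₁).
= ln(0.0485/0.0861)/(0.0485−0.0861) = ln(0.5633)/-0.03760 = -0.5739/-0.03760 = 15.3 h.

15.3 h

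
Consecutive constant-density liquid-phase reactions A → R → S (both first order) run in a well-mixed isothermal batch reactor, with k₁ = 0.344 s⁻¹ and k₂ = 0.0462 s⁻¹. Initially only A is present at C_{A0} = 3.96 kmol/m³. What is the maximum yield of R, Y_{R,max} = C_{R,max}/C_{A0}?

For a first-order series the maximum intermediate yield is C_{R,max}/C_{A0} = (k₁/k₂)^[k₂/(k₂−k₁)].
= (0.344/0.0462)^(0.0462/(0.0462−0.344)) = (7.446)^(-0.1551) = 0.7324.

0.732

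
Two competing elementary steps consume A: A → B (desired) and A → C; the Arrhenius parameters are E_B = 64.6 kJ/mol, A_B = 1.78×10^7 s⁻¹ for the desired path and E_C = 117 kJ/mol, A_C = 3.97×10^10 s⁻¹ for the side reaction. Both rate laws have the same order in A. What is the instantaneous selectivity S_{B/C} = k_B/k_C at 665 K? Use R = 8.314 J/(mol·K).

k_B/k_C = (A_B/A_C)·exp[−(E_B−E_C)/(RT)] = (A_B/A_C)·exp[(E_C−E_B)/(RT)].
(E_C−E_B)/(RT) = (117−64.6)×10³/(8.314×665) = 52400/5529 = 9.478.
k_B/k_C = (1.78×10^7/3.97×10^10)·exp(9.478) = 4.484×10^-4 × 13064 = 5.86.
Since E_B < E_C, lowering the temperature improves selectivity toward B.

5.86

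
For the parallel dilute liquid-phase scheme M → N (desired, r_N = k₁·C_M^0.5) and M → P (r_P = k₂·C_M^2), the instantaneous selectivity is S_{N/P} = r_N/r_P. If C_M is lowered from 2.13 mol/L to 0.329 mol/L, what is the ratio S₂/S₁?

16.5

S_{N/P} = (k₁/k₂)·C_M^-1.5, so S₂/S₁ = (C_{M,2}/C_{M,1})^-1.5.
= (0.329/2.13)^(-1.5) = (0.1545)^(-1.5) = 16.5.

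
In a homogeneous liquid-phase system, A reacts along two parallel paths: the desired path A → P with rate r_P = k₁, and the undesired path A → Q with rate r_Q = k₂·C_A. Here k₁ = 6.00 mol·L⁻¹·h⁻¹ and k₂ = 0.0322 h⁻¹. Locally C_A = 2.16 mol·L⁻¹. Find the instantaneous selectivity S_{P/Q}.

S_{P/Q} = r_P/r_Q = (k₁)/(k₂·C_A) = (k₁/k₂)·C_A⁻¹.
= (6.00) / (0.0322×2.160) = 6.000/0.06955 = 86.3.

86.3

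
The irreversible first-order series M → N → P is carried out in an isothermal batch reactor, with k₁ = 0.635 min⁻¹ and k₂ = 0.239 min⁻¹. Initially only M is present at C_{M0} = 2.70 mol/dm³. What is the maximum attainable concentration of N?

1.50 mol/dm³

For a first-order series the maximum intermediate yield is C_{N,max}/C_{M0} = (k₁/k₂)^[k₂/(k₂−k₁)].
= (0.635/0.239)^(0.239/(0.239−0.635)) = (2.657)^(-0.6035) = 0.5545.
C_{N,max} = 0.5545×2.70 = 1.50 mol/dm³.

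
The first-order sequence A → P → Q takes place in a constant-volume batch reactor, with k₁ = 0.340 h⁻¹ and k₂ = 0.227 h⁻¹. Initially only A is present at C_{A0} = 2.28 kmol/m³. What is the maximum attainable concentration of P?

At the optimum, C_{P,max}/C_{A0} = (k₁/k₂)^[k₂/(k₂−k₁)].
= (0.340/0.227)^(0.227/(0.227−0.340)) = (1.498)^(-2.009) = 0.4442.
C_{P,max} = 0.4442×2.28 = 1.01 kmol/m³.

1.01 kmol/m³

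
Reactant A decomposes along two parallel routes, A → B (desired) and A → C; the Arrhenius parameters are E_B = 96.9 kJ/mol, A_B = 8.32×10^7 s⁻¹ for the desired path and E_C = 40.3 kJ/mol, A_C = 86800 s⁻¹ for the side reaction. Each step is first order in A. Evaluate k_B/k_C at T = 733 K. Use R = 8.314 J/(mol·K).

k_B/k_C = (A_B/A_C)·exp[−(E_B−E_C)/(RT)] = (A_B/A_C)·exp[(E_C−E_B)/(RT)].
(E_C−E_B)/(RT) = (40.3−96.9)×10³/(8.314×733) = -56600/6094 = -9.288.
k_B/k_C = (8.32×10^7/86800)·exp(-9.288) = 958.5 × 9.257×10^-5 = 0.0887.

0.0887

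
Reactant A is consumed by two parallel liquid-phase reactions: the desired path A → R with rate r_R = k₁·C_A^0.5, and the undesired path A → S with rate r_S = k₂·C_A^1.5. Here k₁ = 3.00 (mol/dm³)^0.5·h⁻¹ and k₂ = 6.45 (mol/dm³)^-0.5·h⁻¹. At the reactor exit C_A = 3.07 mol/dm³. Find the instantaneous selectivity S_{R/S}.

0.152

S_{R/S} = r_R/r_S = (k₁·C_A^0.5)/(k₂·C_A^1.5) = (k₁/k₂)·C_A⁻¹.
= (3.00×3.070^0.5) / (6.45×3.070^1.5) = 5.256/34.70 = 0.152.
The undesired path is higher order in A, so low C_A (CSTR or dilute feed) favours R.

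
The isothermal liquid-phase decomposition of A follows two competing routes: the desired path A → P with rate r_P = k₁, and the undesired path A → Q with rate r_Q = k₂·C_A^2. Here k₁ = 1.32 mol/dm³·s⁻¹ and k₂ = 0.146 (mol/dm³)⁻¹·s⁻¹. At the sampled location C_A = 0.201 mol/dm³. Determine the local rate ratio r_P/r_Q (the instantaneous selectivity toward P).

S_{P/Q} = r_P/r_Q = (k₁)/(k₂·C_A^2) = (k₁/k₂)·C_A^-2.
= (1.32) / (0.146×0.2010^2) = 1.320/0.005899 = 224.
The undesired path is higher order in A, so low C_A (CSTR or dilute feed) favours P.

224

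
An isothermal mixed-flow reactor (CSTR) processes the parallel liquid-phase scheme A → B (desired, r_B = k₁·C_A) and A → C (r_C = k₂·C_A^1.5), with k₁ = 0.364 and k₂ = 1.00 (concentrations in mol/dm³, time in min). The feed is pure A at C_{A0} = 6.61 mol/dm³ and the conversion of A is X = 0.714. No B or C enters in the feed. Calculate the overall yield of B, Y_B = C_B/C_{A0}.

Exit C_A = C_{A0}(1−X) = 6.61×0.286 = 1.890 mol/dm³.
Rates in a CSTR are evaluated at the outlet concentration: r_B = 0.364×1.890 = 0.6881, r_C = 1.00×1.890^1.5 = 2.599.
Fraction of consumed A going to B: r_B/(r_B+r_C) = 0.2093.
C_B = 0.2093·C_{A0}·X = 0.2093×6.61×0.714 = 0.988 mol/dm³; Y_B = C_B/C_{A0} = 0.149.

0.149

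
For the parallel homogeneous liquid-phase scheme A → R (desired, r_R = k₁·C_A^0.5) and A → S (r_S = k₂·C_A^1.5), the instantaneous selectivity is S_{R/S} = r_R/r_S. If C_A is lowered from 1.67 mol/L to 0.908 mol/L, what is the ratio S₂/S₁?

1.84

S_{R/S} = (k₁/k₂)·C_A⁻¹, so S₂/S₁ = (C_{A,2}/C_{A,1})⁻¹.
= 1.67/0.908 = 1.84.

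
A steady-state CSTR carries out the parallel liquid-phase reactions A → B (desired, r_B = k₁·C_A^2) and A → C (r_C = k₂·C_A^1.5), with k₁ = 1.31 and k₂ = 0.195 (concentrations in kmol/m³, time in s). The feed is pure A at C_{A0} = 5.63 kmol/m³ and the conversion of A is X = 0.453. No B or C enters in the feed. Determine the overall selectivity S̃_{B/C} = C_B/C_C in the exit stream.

11.8

Exit C_A = C_{A0}(1−X) = 5.63×0.547 = 3.080 kmol/m³.
Rates in a CSTR are evaluated at the outlet concentration: r_B = 1.31×3.080^2 = 12.42, r_C = 0.195×3.080^1.5 = 1.054.
Overall selectivity = C_B/C_C = r_Bτ/(r_Cτ) = r_B/r_C = 11.8.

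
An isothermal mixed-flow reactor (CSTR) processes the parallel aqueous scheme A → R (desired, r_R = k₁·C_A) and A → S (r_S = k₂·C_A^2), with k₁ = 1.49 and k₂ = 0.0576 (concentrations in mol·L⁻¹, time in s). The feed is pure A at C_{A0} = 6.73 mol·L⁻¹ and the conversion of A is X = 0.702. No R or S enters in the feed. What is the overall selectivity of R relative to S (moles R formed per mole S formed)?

12.9

Exit C_A = C_{A0}(1−X) = 6.73×0.298 = 2.006 mol·L⁻¹.
In a CSTR the entire volume is at exit conditions, so r_R = 1.49×2.006 = 2.988 and r_S = 0.0576×2.006^2 = 0.2317.
Overall selectivity = C_R/C_S = r_Rτ/(r_Sτ) = r_R/r_S = 12.9.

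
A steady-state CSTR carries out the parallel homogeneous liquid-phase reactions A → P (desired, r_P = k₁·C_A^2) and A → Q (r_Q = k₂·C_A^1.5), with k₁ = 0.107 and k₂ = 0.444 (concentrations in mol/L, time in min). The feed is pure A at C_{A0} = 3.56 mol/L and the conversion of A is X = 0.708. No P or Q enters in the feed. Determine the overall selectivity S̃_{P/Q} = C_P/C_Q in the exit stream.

0.246

Exit C_A = C_{A0}(1−X) = 3.56×0.292 = 1.040 mol/L.
In a CSTR the entire volume is at exit conditions, so r_P = 0.107×1.040^2 = 0.1156 and r_Q = 0.444×1.040^1.5 = 0.4706.
Overall selectivity = C_P/C_Q = r_Pτ/(r_Qτ) = r_P/r_Q = 0.246.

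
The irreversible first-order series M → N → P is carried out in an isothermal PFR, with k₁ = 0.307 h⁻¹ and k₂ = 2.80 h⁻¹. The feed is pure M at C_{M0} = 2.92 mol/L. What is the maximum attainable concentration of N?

0.244 mol/L

At the optimum, C_{N,max}/C_{M0} = (k₁/k₂)^[k₂/(k₂−k₁)].
= (0.307/2.80)^(2.80/(2.80−0.307)) = (0.1096)^(1.123) = 0.08351.
C_{N,max} = 0.08351×2.92 = 0.244 mol/L.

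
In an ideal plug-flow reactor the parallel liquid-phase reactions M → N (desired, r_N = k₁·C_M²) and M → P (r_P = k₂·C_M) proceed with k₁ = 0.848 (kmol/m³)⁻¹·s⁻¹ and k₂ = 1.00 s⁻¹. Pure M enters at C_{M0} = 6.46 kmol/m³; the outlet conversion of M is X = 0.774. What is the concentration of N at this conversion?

3.75 kmol/m³

C_M = C_{M0}(1−X) = 1.460 kmol/m³.
Along a PFR/batch, dC_P/dC_M = −r_P/(r_N+r_P) = −k₂/(k₂+k₁·C_M).
Integrating from C_{M0} to C_M: C_P = (1.00/0.848)·ln[(1.00+0.848·6.46)/(1.00+0.848·1.46)] = 1.179·ln(6.478/2.238) = 1.253 kmol/m³.
Then C_N = (C_{M0}−C_M) − C_P = 5.000 − 1.253 = 3.747 kmol/m³.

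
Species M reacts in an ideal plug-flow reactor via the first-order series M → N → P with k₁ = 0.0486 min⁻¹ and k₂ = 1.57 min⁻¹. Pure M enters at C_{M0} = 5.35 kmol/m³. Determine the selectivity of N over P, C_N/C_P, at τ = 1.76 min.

The intermediate concentration in a first-order A→B→C sequence is C_N = k₁C_{M0}(e^(−k₁τ) − e^(−k₂τ))/(k₂−k₁).
e^(−k₁τ) = e^(−0.0486×1.76) = e^(−0.08554) = 0.9180; e^(−k₂τ) = e^(−2.763) = 0.06309.
C_N = 0.0486×5.35/(1.57−0.0486) × (0.9180−0.06309) = 0.1709×0.8549 = 0.1461 kmol/m³.
C_M = C_{M0}e^(−k₁τ) = 4.911 kmol/m³, so C_P = C_{M0}−C_M−C_N = 0.2925 kmol/m³; C_N/C_P = 0.500.

0.500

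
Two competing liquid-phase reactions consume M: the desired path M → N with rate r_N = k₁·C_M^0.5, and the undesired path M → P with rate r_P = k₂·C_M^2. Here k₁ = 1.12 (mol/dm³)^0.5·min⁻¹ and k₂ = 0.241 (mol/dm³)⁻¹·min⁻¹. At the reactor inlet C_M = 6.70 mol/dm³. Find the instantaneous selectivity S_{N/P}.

0.268

S_{N/P} = r_N/r_P = (k₁·C_M^0.5)/(k₂·C_M^2) = (k₁/k₂)·C_M^-1.5.
= (1.12×6.700^0.5) / (0.241×6.700^2) = 2.899/10.82 = 0.268.
The undesired path is higher order in M, so low C_M (CSTR or dilute feed) favours N.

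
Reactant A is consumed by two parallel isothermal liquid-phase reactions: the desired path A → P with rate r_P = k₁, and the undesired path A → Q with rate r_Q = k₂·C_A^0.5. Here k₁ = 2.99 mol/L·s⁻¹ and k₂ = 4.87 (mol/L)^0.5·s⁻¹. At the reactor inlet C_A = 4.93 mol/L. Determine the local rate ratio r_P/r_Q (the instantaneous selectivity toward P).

S_{P/Q} = r_P/r_Q = (k₁)/(k₂·C_A^0.5) = (k₁/k₂)·C_A^-0.5.
= (2.99) / (4.87×4.930^0.5) = 2.990/10.81 = 0.277.

0.277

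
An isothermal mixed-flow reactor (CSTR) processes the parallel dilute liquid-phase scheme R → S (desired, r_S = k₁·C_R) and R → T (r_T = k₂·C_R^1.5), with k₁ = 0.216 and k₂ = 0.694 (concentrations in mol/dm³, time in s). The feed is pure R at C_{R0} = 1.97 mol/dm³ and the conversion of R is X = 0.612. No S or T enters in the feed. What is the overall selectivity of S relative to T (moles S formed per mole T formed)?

0.356

Exit C_R = C_{R0}(1−X) = 1.97×0.388 = 0.7644 mol/dm³.
Rates in a CSTR are evaluated at the outlet concentration: r_S = 0.216×0.7644 = 0.1651, r_T = 0.694×0.7644^1.5 = 0.4638.
Overall selectivity = C_S/C_T = r_Sτ/(r_Tτ) = r_S/r_T = 0.356.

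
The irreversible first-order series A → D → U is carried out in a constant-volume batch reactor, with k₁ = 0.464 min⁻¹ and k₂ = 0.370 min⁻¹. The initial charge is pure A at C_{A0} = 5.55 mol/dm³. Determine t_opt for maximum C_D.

The intermediate peaks when r₁ = r₂, i.e. k₁e^(−k₁t) = k₂e^(−k₂t), giving t_opt = ln(k₂/k₁)/(k₂−k₁).
= ln(0.370/0.464)/(0.370−0.464) = ln(0.7974)/-0.09400 = -0.2264/-0.09400 = 2.41 min.

2.41 min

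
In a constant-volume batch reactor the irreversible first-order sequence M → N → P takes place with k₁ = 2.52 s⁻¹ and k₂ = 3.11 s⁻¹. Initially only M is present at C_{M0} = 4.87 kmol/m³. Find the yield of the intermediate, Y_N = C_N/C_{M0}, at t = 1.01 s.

0.150

For first-order series with pure M initially, C_N(t) = k₁C_{M0}/(k₂−k₁)·(e^(−k₁t) − e^(−k₂t)).
e^(−k₁t) = e^(−2.52×1.01) = e^(−2.545) = 0.07846; e^(−k₂t) = e^(−3.141) = 0.04324.
C_N = 2.52×4.87/(3.11−2.52) × (0.07846−0.04324) = 20.80×0.03522 = 0.7326 kmol/m³.
Y_N = C_N/C_{M0} = 0.7326/4.87 = 0.150.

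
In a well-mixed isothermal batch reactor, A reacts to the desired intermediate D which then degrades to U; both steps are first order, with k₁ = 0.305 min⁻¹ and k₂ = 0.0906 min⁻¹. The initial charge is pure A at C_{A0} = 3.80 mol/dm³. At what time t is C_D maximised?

5.66 min

Setting dC_D/dt = 0 gives t_opt = ln(k₂/k₁)/(k₂−k₁).
= ln(0.0906/0.305)/(0.0906−0.305) = ln(0.2970)/-0.2144 = -1.214/-0.2144 = 5.66 min.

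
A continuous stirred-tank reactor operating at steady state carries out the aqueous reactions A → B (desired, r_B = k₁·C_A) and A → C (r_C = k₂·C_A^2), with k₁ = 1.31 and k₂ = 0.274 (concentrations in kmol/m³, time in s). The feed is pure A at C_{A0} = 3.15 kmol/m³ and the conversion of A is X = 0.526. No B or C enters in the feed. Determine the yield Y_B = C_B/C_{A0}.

0.401

Exit C_A = C_{A0}(1−X) = 3.15×0.474 = 1.493 kmol/m³.
In a CSTR the entire volume is at exit conditions, so r_B = 1.31×1.493 = 1.956 and r_C = 0.274×1.493^2 = 0.6108.
Fraction of consumed A going to B: r_B/(r_B+r_C) = 0.7620.
C_B = 0.7620·C_{A0}·X = 0.7620×3.15×0.526 = 1.26 kmol/m³; Y_B = C_B/C_{A0} = 0.401.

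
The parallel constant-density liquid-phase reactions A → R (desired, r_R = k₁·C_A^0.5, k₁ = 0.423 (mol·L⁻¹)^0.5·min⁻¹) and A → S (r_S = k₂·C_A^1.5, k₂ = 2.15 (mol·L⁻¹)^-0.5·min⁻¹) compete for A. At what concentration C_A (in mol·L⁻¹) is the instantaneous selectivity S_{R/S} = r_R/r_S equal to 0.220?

0.894 mol·L⁻¹

S_{R/S} = (k₁/k₂)·C_A⁻¹ ⇒ C_A = (S·k₂/k₁)^(-1).
= (0.220×2.15/0.423)^(-1) = (1.118)^(-1) = 0.894 mol·L⁻¹.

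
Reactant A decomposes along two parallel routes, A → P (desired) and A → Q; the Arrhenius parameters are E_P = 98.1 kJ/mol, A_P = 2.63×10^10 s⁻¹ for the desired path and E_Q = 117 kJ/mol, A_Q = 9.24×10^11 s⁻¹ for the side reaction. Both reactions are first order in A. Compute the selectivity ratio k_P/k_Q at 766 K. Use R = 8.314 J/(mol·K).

Since both paths have the same order in A, the concentration cancels and S_{P/Q} = k_P/k_Q = (A_P/A_Q)·exp[(E_Q−E_P)/(RT)].
(E_Q−E_P)/(RT) = (117−98.1)×10³/(8.314×766) = 18900/6369 = 2.968.
k_P/k_Q = (2.63×10^10/9.24×10^11)·exp(2.968) = 0.02846 × 19.45 = 0.554.

0.554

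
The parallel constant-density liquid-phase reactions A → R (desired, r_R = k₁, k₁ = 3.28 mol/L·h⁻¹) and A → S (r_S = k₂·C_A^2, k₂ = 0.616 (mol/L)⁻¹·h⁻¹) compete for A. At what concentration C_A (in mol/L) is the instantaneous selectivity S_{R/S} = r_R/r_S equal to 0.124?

S_{R/S} = (k₁/k₂)·C_A^-2 ⇒ C_A = (S·k₂/k₁)^(-0.5).
= (0.124×0.616/3.28)^(-0.5) = (0.02329)^(-0.5) = 6.55 mol/L.

6.55 mol/L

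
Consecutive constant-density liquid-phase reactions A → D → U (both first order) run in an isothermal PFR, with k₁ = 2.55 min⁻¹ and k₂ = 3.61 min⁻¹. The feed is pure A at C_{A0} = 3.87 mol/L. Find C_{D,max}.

At the optimum, C_{D,max}/C_{A0} = (k₁/k₂)^[k₂/(k₂−k₁)].
= (2.55/3.61)^(3.61/(3.61−2.55)) = (0.7064)^(3.406) = 0.3061.
C_{D,max} = 0.3061×3.87 = 1.18 mol/L.

1.18 mol/L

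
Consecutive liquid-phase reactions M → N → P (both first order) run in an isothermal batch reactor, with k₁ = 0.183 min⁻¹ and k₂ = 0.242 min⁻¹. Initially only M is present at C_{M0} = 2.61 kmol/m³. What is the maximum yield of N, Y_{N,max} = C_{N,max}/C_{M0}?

0.318

At the optimum, C_{N,max}/C_{M0} = (k₁/k₂)^[k₂/(k₂−k₁)].
= (0.183/0.242)^(0.242/(0.242−0.183)) = (0.7562)^(4.102) = 0.3178.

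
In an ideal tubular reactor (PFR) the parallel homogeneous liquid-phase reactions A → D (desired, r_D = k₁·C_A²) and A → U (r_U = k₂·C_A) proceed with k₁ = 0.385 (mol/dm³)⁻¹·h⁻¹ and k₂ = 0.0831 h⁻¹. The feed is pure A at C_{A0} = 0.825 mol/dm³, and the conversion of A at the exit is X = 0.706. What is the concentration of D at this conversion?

0.405 mol/dm³

C_A = C_{A0}(1−X) = 0.2426 mol/dm³.
Along a PFR/batch, dC_U/dC_A = −r_U/(r_D+r_U) = −k₂/(k₂+k₁·C_A).
Integrating from C_{A0} to C_A: C_U = (0.0831/0.385)·ln[(0.0831+0.385·0.825)/(0.0831+0.385·0.243)] = 0.2158·ln(0.4007/0.1765) = 0.1770 mol/dm³.
Then C_D = (C_{A0}−C_A) − C_U = 0.5824 − 0.1770 = 0.4054 mol/dm³.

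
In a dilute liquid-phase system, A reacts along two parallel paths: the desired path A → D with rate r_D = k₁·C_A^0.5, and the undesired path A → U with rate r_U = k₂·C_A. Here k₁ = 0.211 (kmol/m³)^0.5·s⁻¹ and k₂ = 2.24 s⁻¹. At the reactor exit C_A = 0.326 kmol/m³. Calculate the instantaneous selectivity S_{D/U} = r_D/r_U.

S_{D/U} = r_D/r_U = (k₁·C_A^0.5)/(k₂·C_A) = (k₁/k₂)·C_A^-0.5.
= (0.211×0.3260^0.5) / (2.24×0.3260) = 0.1205/0.7302 = 0.165.
The undesired path is higher order in A, so low C_A (CSTR or dilute feed) favours D.

0.165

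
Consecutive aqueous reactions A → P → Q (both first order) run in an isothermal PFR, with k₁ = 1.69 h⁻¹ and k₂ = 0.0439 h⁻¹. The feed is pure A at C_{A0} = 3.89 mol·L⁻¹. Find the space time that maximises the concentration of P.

Setting dC_P/dτ = 0 gives τ_opt = ln(k₂/k₁)/(k₂−k₁).
= ln(0.0439/1.69)/(0.0439−1.69) = ln(0.02598)/-1.646 = -3.651/-1.646 = 2.22 h.

2.22 h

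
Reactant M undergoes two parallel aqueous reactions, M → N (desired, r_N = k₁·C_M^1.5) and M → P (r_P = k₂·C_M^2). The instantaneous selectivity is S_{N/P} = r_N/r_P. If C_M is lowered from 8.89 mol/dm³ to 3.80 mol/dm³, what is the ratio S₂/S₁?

S_{N/P} = (k₁/k₂)·C_M^-0.5, so S₂/S₁ = (C_{M,2}/C_{M,1})^-0.5.
= (3.80/8.89)^(-0.5) = (0.4274)^(-0.5) = 1.53.

1.53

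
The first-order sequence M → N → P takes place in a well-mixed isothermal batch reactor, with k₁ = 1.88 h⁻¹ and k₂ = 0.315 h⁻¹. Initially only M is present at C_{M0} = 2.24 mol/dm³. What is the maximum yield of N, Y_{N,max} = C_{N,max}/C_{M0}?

For a first-order series the maximum intermediate yield is C_{N,max}/C_{M0} = (k₁/k₂)^[k₂/(k₂−k₁)].
= (1.88/0.315)^(0.315/(0.315−1.88)) = (5.968)^(-0.2013) = 0.6980.

0.698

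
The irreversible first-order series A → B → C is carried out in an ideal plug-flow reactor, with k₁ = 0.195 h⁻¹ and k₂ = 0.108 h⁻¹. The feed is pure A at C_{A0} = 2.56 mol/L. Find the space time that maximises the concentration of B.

The intermediate peaks when r₁ = r₂, i.e. k₁e^(−k₁τ) = k₂e^(−k₂τ), giving τ_opt = ln(k₂/k₁)/(k₂−k₁).
= ln(0.108/0.195)/(0.108−0.195) = ln(0.5538)/-0.08700 = -0.5909/-0.08700 = 6.79 h.

6.79 h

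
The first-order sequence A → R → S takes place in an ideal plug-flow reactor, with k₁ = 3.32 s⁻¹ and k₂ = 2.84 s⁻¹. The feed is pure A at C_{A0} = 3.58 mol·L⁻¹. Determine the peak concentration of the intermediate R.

At the optimum, C_{R,max}/C_{A0} = (k₁/k₂)^[k₂/(k₂−k₁)].
= (3.32/2.84)^(2.84/(2.84−3.32)) = (1.169)^(-5.917) = 0.3969.
C_{R,max} = 0.3969×3.58 = 1.42 mol·L⁻¹.

1.42 mol·L⁻¹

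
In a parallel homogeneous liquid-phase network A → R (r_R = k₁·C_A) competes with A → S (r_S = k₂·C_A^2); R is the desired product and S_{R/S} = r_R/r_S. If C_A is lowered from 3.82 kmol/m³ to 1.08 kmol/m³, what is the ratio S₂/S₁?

S_{R/S} = (k₁/k₂)·C_A⁻¹, so S₂/S₁ = (C_{A,2}/C_{A,1})⁻¹.
= 3.82/1.08 = 3.54.
Selectivity toward R rises as C_A falls — low-concentration operation is favoured.

3.54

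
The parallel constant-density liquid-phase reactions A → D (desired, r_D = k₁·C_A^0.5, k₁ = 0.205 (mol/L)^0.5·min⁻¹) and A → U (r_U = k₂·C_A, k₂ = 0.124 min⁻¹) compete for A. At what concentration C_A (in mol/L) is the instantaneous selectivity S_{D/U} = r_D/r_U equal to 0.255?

42.0 mol/L

S_{D/U} = (k₁/k₂)·C_A^-0.5 ⇒ C_A = (S·k₂/k₁)^(-2).
= (0.255×0.124/0.205)^(-2) = (0.1542)^(-2) = 42.0 mol/L.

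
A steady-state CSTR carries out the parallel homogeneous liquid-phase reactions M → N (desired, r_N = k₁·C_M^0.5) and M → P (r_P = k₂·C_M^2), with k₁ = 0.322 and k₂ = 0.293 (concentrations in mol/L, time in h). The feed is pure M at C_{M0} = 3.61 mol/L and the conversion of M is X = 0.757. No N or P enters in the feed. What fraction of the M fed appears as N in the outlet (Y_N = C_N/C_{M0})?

0.433

Exit C_M = C_{M0}(1−X) = 3.61×0.243 = 0.8772 mol/L.
In a CSTR the entire volume is at exit conditions, so r_N = 0.322×0.8772^0.5 = 0.3016 and r_P = 0.293×0.8772^2 = 0.2255.
Fraction of consumed M going to N: r_N/(r_N+r_P) = 0.5722.
C_N = 0.5722·C_{M0}·X = 0.5722×3.61×0.757 = 1.56 mol/L; Y_N = C_N/C_{M0} = 0.433.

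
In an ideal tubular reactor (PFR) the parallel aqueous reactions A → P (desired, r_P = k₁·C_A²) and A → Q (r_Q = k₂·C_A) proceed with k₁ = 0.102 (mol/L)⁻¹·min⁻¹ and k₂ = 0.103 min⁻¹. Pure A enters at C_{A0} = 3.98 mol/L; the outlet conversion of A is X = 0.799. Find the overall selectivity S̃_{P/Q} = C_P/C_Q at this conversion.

C_A = C_{A0}(1−X) = 0.8000 mol/L.
Along a PFR/batch, dC_Q/dC_A = −r_Q/(r_P+r_Q) = −k₂/(k₂+k₁·C_A).
Integrating from C_{A0} to C_A: C_Q = (0.103/0.102)·ln[(0.103+0.102·3.98)/(0.103+0.102·0.800)] = 1.010·ln(0.5090/0.1846) = 1.024 mol/L.
Then C_P = (C_{A0}−C_A) − C_Q = 3.180 − 1.024 = 2.156 mol/L.
S̃_{P/Q} = C_P/C_Q = 2.156/1.024 = 2.11.

2.11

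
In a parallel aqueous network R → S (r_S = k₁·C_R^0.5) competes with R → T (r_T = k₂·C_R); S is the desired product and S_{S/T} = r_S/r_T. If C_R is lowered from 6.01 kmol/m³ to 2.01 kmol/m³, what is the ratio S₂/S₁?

S_{S/T} = (k₁/k₂)·C_R^-0.5, so S₂/S₁ = (C_{R,2}/C_{R,1})^-0.5.
= (2.01/6.01)^(-0.5) = (0.3344)^(-0.5) = 1.73.

1.73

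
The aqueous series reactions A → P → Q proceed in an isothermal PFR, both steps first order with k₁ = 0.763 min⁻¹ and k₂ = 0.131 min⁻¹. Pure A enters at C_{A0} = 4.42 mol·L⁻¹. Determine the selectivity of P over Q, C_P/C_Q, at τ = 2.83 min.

3.64

For first-order series with pure A initially, C_P(τ) = k₁C_{A0}/(k₂−k₁)·(e^(−k₁τ) − e^(−k₂τ)).
e^(−k₁τ) = e^(−0.763×2.83) = e^(−2.159) = 0.1154; e^(−k₂τ) = e^(−0.3707) = 0.6902.
C_P = 0.763×4.42/(0.131−0.763) × (0.1154−0.6902) = (-5.336)×(-0.5748) = 3.067 mol·L⁻¹.
C_A = C_{A0}e^(−k₁τ) = 0.5101 mol·L⁻¹, so C_Q = C_{A0}−C_A−C_P = 0.8425 mol·L⁻¹; C_P/C_Q = 3.64.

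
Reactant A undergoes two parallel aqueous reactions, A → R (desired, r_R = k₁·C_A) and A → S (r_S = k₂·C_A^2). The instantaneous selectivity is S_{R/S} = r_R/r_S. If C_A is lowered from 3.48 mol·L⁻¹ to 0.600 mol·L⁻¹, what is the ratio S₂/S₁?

S_{R/S} = (k₁/k₂)·C_A⁻¹, so S₂/S₁ = (C_{A,2}/C_{A,1})⁻¹.
= 3.48/0.600 = 5.80.
Selectivity toward R rises as C_A falls — low-concentration operation is favoured.

5.80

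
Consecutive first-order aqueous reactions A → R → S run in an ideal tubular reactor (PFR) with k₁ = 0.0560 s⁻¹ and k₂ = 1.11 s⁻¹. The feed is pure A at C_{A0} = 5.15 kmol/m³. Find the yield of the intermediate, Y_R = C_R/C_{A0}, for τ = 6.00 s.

Solving the coupled first-order balances gives C_R(τ) = [k₁/(k₂−k₁)]·C_{A0}·(e^(−k₁τ) − e^(−k₂τ)).
e^(−k₁τ) = e^(−0.0560×6.00) = e^(−0.3360) = 0.7146; e^(−k₂τ) = e^(−6.660) = 0.001281.
C_R = 0.0560×5.15/(1.11−0.0560) × (0.7146−0.001281) = 0.2736×0.7133 = 0.1952 kmol/m³.
Y_R = C_R/C_{A0} = 0.1952/5.15 = 0.0379.

0.0379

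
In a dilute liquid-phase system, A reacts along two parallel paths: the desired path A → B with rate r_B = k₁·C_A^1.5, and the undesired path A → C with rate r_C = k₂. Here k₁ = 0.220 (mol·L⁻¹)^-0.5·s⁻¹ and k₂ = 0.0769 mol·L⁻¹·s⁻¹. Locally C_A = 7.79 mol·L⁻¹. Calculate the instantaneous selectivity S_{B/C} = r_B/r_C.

62.2

S_{B/C} = r_B/r_C = (k₁·C_A^1.5)/(k₂) = (k₁/k₂)·C_A^1.5.
= (0.220×7.790^1.5) / (0.0769) = 4.783/0.07690 = 62.2.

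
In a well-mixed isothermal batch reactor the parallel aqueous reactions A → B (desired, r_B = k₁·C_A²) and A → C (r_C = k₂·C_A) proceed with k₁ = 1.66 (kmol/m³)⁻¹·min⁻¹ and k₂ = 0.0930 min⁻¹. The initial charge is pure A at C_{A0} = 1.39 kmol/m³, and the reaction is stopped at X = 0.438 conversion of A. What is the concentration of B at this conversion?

0.578 kmol/m³

C_A = C_{A0}(1−X) = 0.7812 kmol/m³.
Along a PFR/batch, dC_C/dC_A = −r_C/(r_B+r_C) = −k₂/(k₂+k₁·C_A).
Integrating from C_{A0} to C_A: C_C = (0.0930/1.66)·ln[(0.0930+1.66·1.39)/(0.0930+1.66·0.781)] = 0.05602·ln(2.400/1.390) = 0.03062 kmol/m³.
Then C_B = (C_{A0}−C_A) − C_C = 0.6088 − 0.03062 = 0.5782 kmol/m³.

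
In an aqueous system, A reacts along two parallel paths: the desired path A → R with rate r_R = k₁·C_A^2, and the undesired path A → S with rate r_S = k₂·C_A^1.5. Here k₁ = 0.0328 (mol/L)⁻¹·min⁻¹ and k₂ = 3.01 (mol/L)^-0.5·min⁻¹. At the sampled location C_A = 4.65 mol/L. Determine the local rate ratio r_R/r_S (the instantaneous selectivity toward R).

S_{R/S} = r_R/r_S = (k₁·C_A^2)/(k₂·C_A^1.5) = (k₁/k₂)·C_A^0.5.
= (0.0328×4.650^2) / (3.01×4.650^1.5) = 0.7092/30.18 = 0.0235.
Since the desired path is higher order in A, keeping C_A high (PFR or concentrated feed) favours R.

0.0235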